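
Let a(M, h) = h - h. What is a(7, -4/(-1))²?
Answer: 0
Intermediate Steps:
a(M, h) = 0
a(7, -4/(-1))² = 0² = 0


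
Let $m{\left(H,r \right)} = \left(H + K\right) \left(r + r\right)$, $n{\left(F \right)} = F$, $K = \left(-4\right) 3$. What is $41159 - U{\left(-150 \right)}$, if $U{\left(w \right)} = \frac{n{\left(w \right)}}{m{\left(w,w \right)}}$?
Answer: $\frac{13335517}{324} \approx 41159.0$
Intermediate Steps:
$K = -12$
$m{\left(H,r \right)} = 2 r \left(-12 + H\right)$ ($m{\left(H,r \right)} = \left(H - 12\right) \left(r + r\right) = \left(-12 + H\right) 2 r = 2 r \left(-12 + H\right)$)
$U{\left(w \right)} = \frac{1}{2 \left(-12 + w\right)}$ ($U{\left(w \right)} = \frac{w}{2 w \left(-12 + w\right)} = w \frac{1}{2 w \left(-12 + w\right)} = \frac{1}{2 \left(-12 + w\right)}$)
$41159 - U{\left(-150 \right)} = 41159 - \frac{1}{2 \left(-12 - 150\right)} = 41159 - \frac{1}{2 \left(-162\right)} = 41159 - \frac{1}{2} \left(- \frac{1}{162}\right) = 41159 - - \frac{1}{324} = 41159 + \frac{1}{324} = \frac{13335517}{324}$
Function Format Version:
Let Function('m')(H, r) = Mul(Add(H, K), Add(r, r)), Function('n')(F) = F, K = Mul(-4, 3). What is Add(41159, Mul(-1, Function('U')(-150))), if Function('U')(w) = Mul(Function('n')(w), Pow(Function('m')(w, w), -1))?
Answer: Rational(13335517, 324) ≈ 41159.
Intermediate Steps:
K = -12
Function('m')(H, r) = Mul(2, r, Add(-12, H)) (Function('m')(H, r) = Mul(Add(H, -12), Add(r, r)) = Mul(Add(-12, H), Mul(2, r)) = Mul(2, r, Add(-12, H)))
Function('U')(w) = Mul(Rational(1, 2), Pow(Add(-12, w), -1)) (Function('U')(w) = Mul(w, Pow(Mul(2, w, Add(-12, w)), -1)) = Mul(w, Mul(Rational(1, 2), Pow(w, -1), Pow(Add(-12, w), -1))) = Mul(Rational(1, 2), Pow(Add(-12, w), -1)))
Add(41159, Mul(-1, Function('U')(-150))) = Add(41159, Mul(-1, Mul(Rational(1, 2), Pow(Add(-12, -150), -1)))) = Add(41159, Mul(-1, Mul(Rational(1, 2), Pow(-162, -1)))) = Add(41159, Mul(-1, Mul(Rational(1, 2), Rational(-1, 162)))) = Add(41159, Mul(-1, Rational(-1, 324))) = Add(41159, Rational(1, 324)) = Rational(13335517, 324)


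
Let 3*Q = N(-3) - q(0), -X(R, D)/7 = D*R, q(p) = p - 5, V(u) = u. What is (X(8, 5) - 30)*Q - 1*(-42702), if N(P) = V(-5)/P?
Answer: 378118/9 ≈ 42013.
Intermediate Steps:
q(p) = -5 + p
N(P) = -5/P
X(R, D) = -7*D*R
Q = 20/9 (Q = (-5/(-3) - (-5 + 0))/3 = (-5*(-⅓) - 1*(-5))/3 = (5/3 + 5)/3 = (⅓)*(20/3) = 20/9 ≈ 2.2222)
(X(8, 5) - 30)*Q - 1*(-42702) = (-7*5*8 - 30)*(20/9) - 1*(-42702) = (-280 - 30)*(20/9) + 42702 = -310*20/9 + 42702 = -6200/9 + 42702 = 378118/9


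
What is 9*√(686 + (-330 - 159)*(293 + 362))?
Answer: 9*I*√319609 ≈ 5088.1*I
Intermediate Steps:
9*√(686 + (-330 - 159)*(293 + 362)) = 9*√(686 - 489*655) = 9*√(686 - 320295) = 9*√(-319609) = 9*(I*√319609) = 9*I*√319609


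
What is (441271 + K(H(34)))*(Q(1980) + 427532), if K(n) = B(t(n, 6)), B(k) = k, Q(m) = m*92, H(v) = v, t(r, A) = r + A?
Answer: 269063786212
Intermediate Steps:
t(r, A) = A + r
Q(m) = 92*m
K(n) = 6 + n
(441271 + K(H(34)))*(Q(1980) + 427532) = (441271 + (6 + 34))*(92*1980 + 427532) = (441271 + 40)*(182160 + 427532) = 441311*609692 = 269063786212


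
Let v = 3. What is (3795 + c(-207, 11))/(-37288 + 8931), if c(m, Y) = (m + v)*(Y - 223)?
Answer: -47043/28357 ≈ -1.6590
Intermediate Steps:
c(m, Y) = (-223 + Y)*(3 + m) (c(m, Y) = (m + 3)*(Y - 223) = (3 + m)*(-223 + Y) = (-223 + Y)*(3 + m))
(3795 + c(-207, 11))/(-37288 + 8931) = (3795 + (-669 - 223*(-207) + 3*11 + 11*(-207)))/(-37288 + 8931) = (3795 + (-669 + 46161 + 33 - 2277))/(-28357) = (3795 + 43248)*(-1/28357) = 47043*(-1/28357) = -47043/28357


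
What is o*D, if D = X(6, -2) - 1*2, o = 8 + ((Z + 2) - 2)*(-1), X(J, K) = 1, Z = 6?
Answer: -2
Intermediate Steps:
o = 2 (o = 8 + ((6 + 2) - 2)*(-1) = 8 + (8 - 2)*(-1) = 8 + 6*(-1) = 8 - 6 = 2)
D = -1 (D = 1 - 1*2 = 1 - 2 = -1)
o*D = 2*(-1) = -2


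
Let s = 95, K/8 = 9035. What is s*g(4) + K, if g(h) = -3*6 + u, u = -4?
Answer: 70190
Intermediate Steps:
K = 72280 (K = 8*9035 = 72280)
g(h) = -22 (g(h) = -3*6 - 4 = -18 - 4 = -22)
s*g(4) + K = 95*(-22) + 72280 = -2090 + 72280 = 70190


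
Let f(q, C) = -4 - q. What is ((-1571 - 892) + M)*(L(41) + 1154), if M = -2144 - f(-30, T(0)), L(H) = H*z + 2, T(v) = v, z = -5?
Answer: -4405983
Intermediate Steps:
L(H) = 2 - 5*H (L(H) = H*(-5) + 2 = -5*H + 2 = 2 - 5*H)
M = -2170 (M = -2144 - (-4 - 1*(-30)) = -2144 - (-4 + 30) = -2144 - 1*26 = -2144 - 26 = -2170)
((-1571 - 892) + M)*(L(41) + 1154) = ((-1571 - 892) - 2170)*((2 - 5*41) + 1154) = (-2463 - 2170)*((2 - 205) + 1154) = -4633*(-203 + 1154) = -4633*951 = -4405983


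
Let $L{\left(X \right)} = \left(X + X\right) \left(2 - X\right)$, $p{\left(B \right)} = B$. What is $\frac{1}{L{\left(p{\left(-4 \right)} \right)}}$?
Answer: $- \frac{1}{48} \approx -0.020833$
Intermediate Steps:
$L{\left(X \right)} = 2 X \left(2 - X\right)$
$\frac{1}{L{\left(p{\left(-4 \right)} \right)}} = \frac{1}{2 \left(-4\right) \left(2 - -4\right)} = \frac{1}{2 \left(-4\right) \left(2 + 4\right)} = \frac{1}{2 \left(-4\right) 6} = \frac{1}{-48} = - \frac{1}{48}$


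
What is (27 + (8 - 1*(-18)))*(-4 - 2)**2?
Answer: 1908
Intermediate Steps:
(27 + (8 - 1*(-18)))*(-4 - 2)**2 = (27 + (8 + 18))*(-6)**2 = (27 + 26)*36 = 53*36 = 1908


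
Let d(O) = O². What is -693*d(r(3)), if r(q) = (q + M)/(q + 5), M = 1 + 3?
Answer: -33957/64 ≈ -530.58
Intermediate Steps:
M = 4
r(q) = (4 + q)/(5 + q) (r(q) = (q + 4)/(q + 5) = (4 + q)/(5 + q))
-693*d(r(3)) = -693*(4 + 3)²/(5 + 3)² = -693*(7/8)² = -693*49/64 = -33957/64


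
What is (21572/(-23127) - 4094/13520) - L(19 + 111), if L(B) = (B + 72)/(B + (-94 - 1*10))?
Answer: -108292133/12026040 ≈ -9.0048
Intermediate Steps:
L(B) = (72 + B)/(-104 + B) (L(B) = (72 + B)/(B + (-94 - 10)) = (72 + B)/(B - 104) = (72 + B)/(-104 + B))
(21572/(-23127) - 4094/13520) - L(19 + 111) = (21572/(-23127) - 4094/13520) - (72 + (19 + 111))/(-104 + (19 + 111)) = (21572*(-1/23127) - 4094*1/13520) - (72 + 130)/(-104 + 130) = (-21572/23127 - 2047/6760) - 202/26 = -14859053/12026040 - 202/26 = -14859053/12026040 - 1*101/13 = -14859053/12026040 - 101/13 = -108292133/12026040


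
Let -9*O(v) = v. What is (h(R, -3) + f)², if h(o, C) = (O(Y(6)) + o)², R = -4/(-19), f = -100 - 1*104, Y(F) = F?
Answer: 438402894400/10556001 ≈ 41531.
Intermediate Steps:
f = -204 (f = -100 - 104 = -204)
R = 4/19 (R = -4*(-1/19) = 4/19 ≈ 0.21053)
O(v) = -v/9
h(o, C) = (-⅔ + o)² (h(o, C) = (-⅑*6 + o)² = (-⅔ + o)²)
(h(R, -3) + f)² = ((-2 + 3*(4/19))²/9 - 204)² = ((-2 + 12/19)²/9 - 204)² = ((-26/19)²/9 - 204)² = ((⅑)*(676/361) - 204)² = (676/3249 - 204)² = (-662120/3249)² = 438402894400/10556001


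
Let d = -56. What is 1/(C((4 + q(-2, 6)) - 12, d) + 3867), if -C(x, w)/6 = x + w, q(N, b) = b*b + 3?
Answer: 1/4017 ≈ 0.00024894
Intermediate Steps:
q(N, b) = 3 + b² (q(N, b) = b² + 3 = 3 + b²)
C(x, w) = -6*w - 6*x (C(x, w) = -6*(x + w) = -6*(w + x) = -6*w - 6*x)
1/(C((4 + q(-2, 6)) - 12, d) + 3867) = 1/((-6*(-56) - 6*((4 + (3 + 6²)) - 12)) + 3867) = 1/((336 - 6*((4 + (3 + 36)) - 12)) + 3867) = 1/((336 - 6*((4 + 39) - 12)) + 3867) = 1/((336 - 6*(43 - 12)) + 3867) = 1/((336 - 6*31) + 3867) = 1/((336 - 186) + 3867) = 1/(150 + 3867) = 1/4017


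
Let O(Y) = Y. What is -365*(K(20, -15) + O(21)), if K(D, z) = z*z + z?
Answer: -84315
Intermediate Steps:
K(D, z) = z + z² (K(D, z) = z² + z = z + z²)
-365*(K(20, -15) + O(21)) = -365*(-15*(1 - 15) + 21) = -365*(-15*(-14) + 21) = -365*(210 + 21) = -365*231 = -84315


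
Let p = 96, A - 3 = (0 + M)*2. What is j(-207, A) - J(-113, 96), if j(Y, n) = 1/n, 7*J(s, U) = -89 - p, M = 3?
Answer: 1672/63 ≈ 26.540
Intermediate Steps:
A = 9 (A = 3 + (0 + 3)*2 = 3 + 3*2 = 3 + 6 = 9)
J(s, U) = -185/7 (J(s, U) = (-89 - 1*96)/7 = (-89 - 96)/7 = (⅐)*(-185) = -185/7)
j(-207, A) - J(-113, 96) = 1/9 - 1*(-185/7) = ⅑ + 185/7 = 1672/63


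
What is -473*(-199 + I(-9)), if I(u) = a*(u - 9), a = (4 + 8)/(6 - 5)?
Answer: 196295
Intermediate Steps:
a = 12 (a = 12/1 = 12*1 = 12)
I(u) = -108 + 12*u (I(u) = 12*(u - 9) = 12*(-9 + u) = -108 + 12*u)
-473*(-199 + I(-9)) = -473*(-199 + (-108 + 12*(-9))) = -473*(-199 + (-108 - 108)) = -473*(-199 - 216) = -473*(-415) = 196295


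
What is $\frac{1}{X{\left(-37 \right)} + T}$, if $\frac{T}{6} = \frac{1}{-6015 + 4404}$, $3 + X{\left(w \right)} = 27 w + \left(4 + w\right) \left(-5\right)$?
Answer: $- \frac{537}{449471} \approx -0.0011947$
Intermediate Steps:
$X{\left(w \right)} = -23 + 22 w$ ($X{\left(w \right)} = -3 + \left(27 w + \left(4 + w\right) \left(-5\right)\right) = -3 + \left(27 w - \left(20 + 5 w\right)\right) = -3 + \left(-20 + 22 w\right) = -23 + 22 w$)
$T = - \frac{2}{537}$ ($T = \frac{6}{-6015 + 4404} = \frac{6}{-1611} = 6 \left(- \frac{1}{1611}\right) = - \frac{2}{537} \approx -0.0037244$)
$\frac{1}{X{\left(-37 \right)} + T} = \frac{1}{\left(-23 + 22 \left(-37\right)\right) - \frac{2}{537}} = \frac{1}{\left(-23 - 814\right) - \frac{2}{537}} = \frac{1}{-837 - \frac{2}{537}} = \frac{1}{- \frac{449471}{537}} = - \frac{537}{449471}$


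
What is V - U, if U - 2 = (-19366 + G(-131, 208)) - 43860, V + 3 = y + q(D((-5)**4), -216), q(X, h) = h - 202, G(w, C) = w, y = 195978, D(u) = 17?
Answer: 258912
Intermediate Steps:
q(X, h) = -202 + h
V = 195557 (V = -3 + (195978 + (-202 - 216)) = -3 + (195978 - 418) = -3 + 195560 = 195557)
U = -63355 (U = 2 + ((-19366 - 131) - 43860) = 2 + (-19497 - 43860) = 2 - 63357 = -63355)
V - U = 195557 - 1*(-63355) = 195557 + 63355 = 258912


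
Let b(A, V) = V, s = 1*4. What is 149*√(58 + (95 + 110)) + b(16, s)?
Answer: 4 + 149*√263 ≈ 2420.4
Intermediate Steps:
s = 4
149*√(58 + (95 + 110)) + b(16, s) = 149*√(58 + (95 + 110)) + 4 = 149*√(58 + 205) + 4 = 149*√263 + 4 = 4 + 149*√263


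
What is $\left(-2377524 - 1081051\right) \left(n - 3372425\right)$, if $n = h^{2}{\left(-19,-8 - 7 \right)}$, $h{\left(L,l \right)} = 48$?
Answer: $11655816237575$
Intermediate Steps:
$n = 2304$ ($n = 48^{2} = 2304$)
$\left(-2377524 - 1081051\right) \left(n - 3372425\right) = \left(-2377524 - 1081051\right) \left(2304 - 3372425\right) = \left(-3458575\right) \left(-3370121\right) = 11655816237575$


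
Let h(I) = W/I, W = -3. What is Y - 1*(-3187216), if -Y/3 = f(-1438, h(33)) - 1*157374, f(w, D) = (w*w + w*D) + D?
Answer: -27990445/11 ≈ -2.5446e+6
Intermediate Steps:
h(I) = -3/I
f(w, D) = D + w² + D*w (f(w, D) = (w² + D*w) + D = D + w² + D*w)
Y = -63049821/11 (Y = -3*((-3/33 + (-1438)² - 3/33*(-1438)) - 1*157374) = -3*((-3*1/33 + 2067844 - 3*1/33*(-1438)) - 157374) = -3*((-1/11 + 2067844 - 1/11*(-1438)) - 157374) = -3*((-1/11 + 2067844 + 1438/11) - 157374) = -3*(22747721/11 - 157374) = -3*21016607/11 = -63049821/11 ≈ -5.7318e+6)
Y - 1*(-3187216) = -63049821/11 - 1*(-3187216) = -63049821/11 + 3187216 = -27990445/11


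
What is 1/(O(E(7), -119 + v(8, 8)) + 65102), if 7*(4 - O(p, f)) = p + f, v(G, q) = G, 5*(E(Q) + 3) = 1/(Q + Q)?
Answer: 490/31909919 ≈ 1.5356e-5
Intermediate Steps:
E(Q) = -3 + 1/(10*Q) (E(Q) = -3 + 1/(5*(Q + Q)) = -3 + 1/(5*((2*Q))) = -3 + (1/(2*Q))/5 = -3 + 1/(10*Q))
O(p, f) = 4 - f/7 - p/7 (O(p, f) = 4 - (p + f)/7 = 4 - (f + p)/7 = 4 + (-f/7 - p/7) = 4 - f/7 - p/7)
1/(O(E(7), -119 + v(8, 8)) + 65102) = 1/((4 - (-119 + 8)/7 - (-3 + (⅒)/7)/7) + 65102) = 1/((4 - ⅐*(-111) - (-3 + (⅒)*(⅐))/7) + 65102) = 1/((4 + 111/7 - (-3 + 1/70)/7) + 65102) = 1/((4 + 111/7 - ⅐*(-209/70)) + 65102) = 1/((4 + 111/7 + 209/490) + 65102) = 1/(9939/490 + 65102) = 1/(31909919/490) = 490/31909919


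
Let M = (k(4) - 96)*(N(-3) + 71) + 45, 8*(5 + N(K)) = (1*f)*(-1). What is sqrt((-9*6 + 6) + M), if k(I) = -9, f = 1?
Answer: 3*I*sqrt(12302)/4 ≈ 83.186*I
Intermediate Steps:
N(K) = -41/8 (N(K) = -5 + ((1*1)*(-1))/8 = -5 + (1*(-1))/8 = -5 + (1/8)*(-1) = -5 - 1/8 = -41/8)
M = -54975/8 (M = (-9 - 96)*(-41/8 + 71) + 45 = -105*527/8 + 45 = -55335/8 + 45 = -54975/8 ≈ -6871.9)
sqrt((-9*6 + 6) + M) = sqrt((-9*6 + 6) - 54975/8) = sqrt((-54 + 6) - 54975/8) = sqrt(-48 - 54975/8) = sqrt(-55359/8) = 3*I*sqrt(12302)/4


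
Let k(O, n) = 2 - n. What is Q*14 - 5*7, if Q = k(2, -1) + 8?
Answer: 119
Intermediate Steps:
Q = 11 (Q = (2 - 1*(-1)) + 8 = (2 + 1) + 8 = 3 + 8 = 11)
Q*14 - 5*7 = 11*14 - 5*7 = 154 - 35 = 119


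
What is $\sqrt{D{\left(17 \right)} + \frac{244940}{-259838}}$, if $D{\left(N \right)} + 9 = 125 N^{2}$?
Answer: $\frac{\sqrt{609584122817146}}{129919} \approx 190.04$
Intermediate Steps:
$D{\left(N \right)} = -9 + 125 N^{2}$
$\sqrt{D{\left(17 \right)} + \frac{244940}{-259838}} = \sqrt{\left(-9 + 125 \cdot 17^{2}\right) + \frac{244940}{-259838}} = \sqrt{\left(-9 + 125 \cdot 289\right) + 244940 \left(- \frac{1}{259838}\right)} = \sqrt{\left(-9 + 36125\right) - \frac{122470}{129919}} = \sqrt{36116 - \frac{122470}{129919}} = \sqrt{\frac{4692032134}{129919}} = \frac{\sqrt{609584122817146}}{129919}$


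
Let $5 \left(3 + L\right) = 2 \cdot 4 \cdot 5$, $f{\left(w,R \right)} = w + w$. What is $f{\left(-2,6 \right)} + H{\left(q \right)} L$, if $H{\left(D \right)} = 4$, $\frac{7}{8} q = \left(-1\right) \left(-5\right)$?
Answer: $16$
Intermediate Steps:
$q = \frac{40}{7}$ ($q = \frac{8 \left(\left(-1\right) \left(-5\right)\right)}{7} = \frac{8}{7} \cdot 5 = \frac{40}{7} \approx 5.7143$)
$f{\left(w,R \right)} = 2 w$
$L = 5$ ($L = -3 + \frac{2 \cdot 4 \cdot 5}{5} = -3 + \frac{8 \cdot 5}{5} = -3 + \frac{1}{5} \cdot 40 = -3 + 8 = 5$)
$f{\left(-2,6 \right)} + H{\left(q \right)} L = 2 \left(-2\right) + 4 \cdot 5 = -4 + 20 = 16$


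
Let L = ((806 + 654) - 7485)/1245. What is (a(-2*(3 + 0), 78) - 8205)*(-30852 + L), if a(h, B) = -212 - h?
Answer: 64624682083/249 ≈ 2.5954e+8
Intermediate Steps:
L = -1205/249 (L = (1460 - 7485)*(1/1245) = -6025*1/1245 = -1205/249 ≈ -4.8394)
(a(-2*(3 + 0), 78) - 8205)*(-30852 + L) = ((-212 - (-2)*(3 + 0)) - 8205)*(-30852 - 1205/249) = ((-212 - (-2)*3) - 8205)*(-7683353/249) = ((-212 - 1*(-6)) - 8205)*(-7683353/249) = ((-212 + 6) - 8205)*(-7683353/249) = (-206 - 8205)*(-7683353/249) = -8411*(-7683353/249) = 64624682083/249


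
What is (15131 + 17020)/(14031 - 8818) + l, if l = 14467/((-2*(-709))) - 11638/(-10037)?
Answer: 1300571625485/74193845258 ≈ 17.529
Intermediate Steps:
l = 161707963/14232466 (l = 14467/1418 - 11638*(-1/10037) = 14467*(1/1418) + 11638/10037 = 14467/1418 + 11638/10037 = 161707963/14232466 ≈ 11.362)
(15131 + 17020)/(14031 - 8818) + l = (15131 + 17020)/(14031 - 8818) + 161707963/14232466 = 32151/5213 + 161707963/14232466 = 1300571625485/74193845258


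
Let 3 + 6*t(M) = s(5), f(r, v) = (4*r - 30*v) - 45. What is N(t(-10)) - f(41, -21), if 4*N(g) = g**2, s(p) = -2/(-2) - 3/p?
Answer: -2696231/3600 ≈ -748.95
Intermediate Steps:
f(r, v) = -45 - 30*v + 4*r (f(r, v) = (-30*v + 4*r) - 45 = -45 - 30*v + 4*r)
s(p) = 1 - 3/p (s(p) = -2*(-1/2) - 3/p = 1 - 3/p)
t(M) = -13/30 (t(M) = -1/2 + ((-3 + 5)/5)/6 = -1/2 + ((1/5)*2)/6 = -1/2 + (1/6)*(2/5) = -1/2 + 1/15 = -13/30)
N(g) = g**2/4
N(t(-10)) - f(41, -21) = (-13/30)**2/4 - (-45 - 30*(-21) + 4*41) = (1/4)*(169/900) - (-45 + 630 + 164) = 169/3600 - 1*749 = 169/3600 - 749 = -2696231/3600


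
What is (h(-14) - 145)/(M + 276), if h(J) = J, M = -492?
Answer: 53/72 ≈ 0.73611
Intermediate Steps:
(h(-14) - 145)/(M + 276) = (-14 - 145)/(-492 + 276) = -159/(-216) = -159*(-1/216) = 53/72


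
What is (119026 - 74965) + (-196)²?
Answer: 82477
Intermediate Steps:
(119026 - 74965) + (-196)² = 44061 + 38416 = 82477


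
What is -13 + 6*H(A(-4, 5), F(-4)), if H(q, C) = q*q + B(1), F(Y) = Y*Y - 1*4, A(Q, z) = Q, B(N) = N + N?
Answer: 95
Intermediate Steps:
B(N) = 2*N
F(Y) = -4 + Y² (F(Y) = Y² - 4 = -4 + Y²)
H(q, C) = 2 + q² (H(q, C) = q*q + 2*1 = q² + 2 = 2 + q²)
-13 + 6*H(A(-4, 5), F(-4)) = -13 + 6*(2 + (-4)²) = -13 + 6*(2 + 16) = -13 + 6*18 = -13 + 108 = 95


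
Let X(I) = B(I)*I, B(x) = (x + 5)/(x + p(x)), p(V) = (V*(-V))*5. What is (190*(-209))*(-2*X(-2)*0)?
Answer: 0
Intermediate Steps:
p(V) = -5*V² (p(V) = -V²*5 = -5*V²)
B(x) = (5 + x)/(x - 5*x²) (B(x) = (x + 5)/(x - 5*x²) = (5 + x)/(x - 5*x²))
X(I) = (-5 - I)/(-1 + 5*I) (X(I) = ((-5 - I)/(I*(-1 + 5*I)))*I = (-5 - I)/(-1 + 5*I))
(190*(-209))*(-2*X(-2)*0) = (190*(-209))*(-(-2)*(5 - 2)/(-1 + 5*(-2))*0) = -39710*(-(-2)*3/(-1 - 10))*0 = -39710*(-(-2)*3/(-11))*0 = -39710*(-(-2)*(-1)*3/11)*0 = -39710*(-2*3/11)*0 = -(-21660)*0 = -39710*0 = 0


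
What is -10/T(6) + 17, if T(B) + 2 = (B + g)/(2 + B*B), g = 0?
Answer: 157/7 ≈ 22.429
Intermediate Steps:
T(B) = -2 + B/(2 + B²) (T(B) = -2 + (B + 0)/(2 + B*B) = -2 + B/(2 + B²))
-10/T(6) + 17 = -10/((-4 + 6 - 2*6²)/(2 + 6²)) + 17 = -10/((-4 + 6 - 2*36)/(2 + 36)) + 17 = -10/((-4 + 6 - 72)/38) + 17 = -10/((1/38)*(-70)) + 17 = -10/(-35/19) + 17 = -19/35*(-10) + 17 = 38/7 + 17 = 157/7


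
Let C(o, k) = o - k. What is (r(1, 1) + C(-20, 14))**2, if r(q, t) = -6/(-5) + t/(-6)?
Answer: 978121/900 ≈ 1086.8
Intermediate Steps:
r(q, t) = 6/5 - t/6 (r(q, t) = -6*(-1/5) + t*(-1/6) = 6/5 - t/6)
(r(1, 1) + C(-20, 14))**2 = ((6/5 - 1/6*1) + (-20 - 1*14))**2 = ((6/5 - 1/6) + (-20 - 14))**2 = (31/30 - 34)**2 = (-989/30)**2 = 978121/900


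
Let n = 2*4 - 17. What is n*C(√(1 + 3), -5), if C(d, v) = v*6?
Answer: 270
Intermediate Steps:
C(d, v) = 6*v
n = -9 (n = 8 - 17 = -9)
n*C(√(1 + 3), -5) = -54*(-5) = -9*(-30) = 270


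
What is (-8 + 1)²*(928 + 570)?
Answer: 73402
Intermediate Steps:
(-8 + 1)²*(928 + 570) = (-7)²*1498 = 49*1498 = 73402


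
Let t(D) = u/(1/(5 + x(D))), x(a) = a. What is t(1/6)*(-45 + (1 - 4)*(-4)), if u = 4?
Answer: -682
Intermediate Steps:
t(D) = 20 + 4*D (t(D) = 4/(1/(5 + D)) = 4*(5 + D) = 20 + 4*D)
t(1/6)*(-45 + (1 - 4)*(-4)) = (20 + 4/6)*(-45 + (1 - 4)*(-4)) = (20 + 4*(1/6))*(-45 - 3*(-4)) = (20 + 2/3)*(-45 + 12) = (62/3)*(-33) = -682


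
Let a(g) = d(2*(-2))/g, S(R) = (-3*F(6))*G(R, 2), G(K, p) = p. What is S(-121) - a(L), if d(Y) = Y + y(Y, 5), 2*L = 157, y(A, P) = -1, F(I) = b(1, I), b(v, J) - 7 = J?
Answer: -12236/157 ≈ -77.936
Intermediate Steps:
b(v, J) = 7 + J
F(I) = 7 + I
L = 157/2 (L = (½)*157 = 157/2 ≈ 78.500)
d(Y) = -1 + Y (d(Y) = Y - 1 = -1 + Y)
S(R) = -78 (S(R) = -3*(7 + 6)*2 = -3*13*2 = -39*2 = -78)
a(g) = -5/g (a(g) = (-1 + 2*(-2))/g = (-1 - 4)/g = -5/g)
S(-121) - a(L) = -78 - (-5)/157/2 = -78 - (-5)*2/157 = -78 - 1*(-10/157) = -78 + 10/157 = -12236/157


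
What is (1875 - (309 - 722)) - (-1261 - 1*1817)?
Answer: 5366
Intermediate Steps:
(1875 - (309 - 722)) - (-1261 - 1*1817) = (1875 - 1*(-413)) - (-1261 - 1817) = (1875 + 413) - 1*(-3078) = 2288 + 3078 = 5366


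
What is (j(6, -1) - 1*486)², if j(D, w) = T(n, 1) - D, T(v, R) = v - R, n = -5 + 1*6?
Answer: 242064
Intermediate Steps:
n = 1 (n = -5 + 6 = 1)
j(D, w) = -D (j(D, w) = (1 - 1*1) - D = (1 - 1) - D = 0 - D = -D)
(j(6, -1) - 1*486)² = (-1*6 - 1*486)² = (-6 - 486)² = (-492)² = 242064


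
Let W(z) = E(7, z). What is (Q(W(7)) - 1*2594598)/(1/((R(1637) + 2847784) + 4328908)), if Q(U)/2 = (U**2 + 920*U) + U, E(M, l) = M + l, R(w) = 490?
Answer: -18434003438076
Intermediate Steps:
W(z) = 7 + z
Q(U) = 2*U**2 + 1842*U (Q(U) = 2*((U**2 + 920*U) + U) = 2*(U**2 + 921*U) = 2*U**2 + 1842*U)
(Q(W(7)) - 1*2594598)/(1/((R(1637) + 2847784) + 4328908)) = (2*(7 + 7)*(921 + (7 + 7)) - 1*2594598)/(1/((490 + 2847784) + 4328908)) = (2*14*(921 + 14) - 2594598)/(1/(2848274 + 4328908)) = (2*14*935 - 2594598)/(1/7177182) = (26180 - 2594598)/(1/7177182) = -2568418*7177182 = -18434003438076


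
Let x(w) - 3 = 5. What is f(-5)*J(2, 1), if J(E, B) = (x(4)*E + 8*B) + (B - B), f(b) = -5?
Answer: -120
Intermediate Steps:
x(w) = 8 (x(w) = 3 + 5 = 8)
J(E, B) = 8*B + 8*E (J(E, B) = (8*E + 8*B) + (B - B) = (8*B + 8*E) + 0 = 8*B + 8*E)
f(-5)*J(2, 1) = -5*(8*1 + 8*2) = -5*(8 + 16) = -5*24 = -120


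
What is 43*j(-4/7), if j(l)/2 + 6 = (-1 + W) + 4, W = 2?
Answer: -86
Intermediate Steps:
j(l) = -2 (j(l) = -12 + 2*((-1 + 2) + 4) = -12 + 2*(1 + 4) = -12 + 2*5 = -12 + 10 = -2)
43*j(-4/7) = 43*(-2) = -86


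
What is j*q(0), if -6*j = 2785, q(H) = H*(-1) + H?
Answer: 0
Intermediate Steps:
q(H) = 0 (q(H) = -H + H = 0)
j = -2785/6 (j = -1/6*2785 = -2785/6 ≈ -464.17)
j*q(0) = -2785/6*0 = 0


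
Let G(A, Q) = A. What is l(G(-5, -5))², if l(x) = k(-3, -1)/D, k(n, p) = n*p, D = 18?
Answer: 1/36 ≈ 0.027778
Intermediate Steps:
l(x) = ⅙ (l(x) = -3*(-1)/18 = 3*(1/18) = ⅙)
l(G(-5, -5))² = (⅙)² = 1/36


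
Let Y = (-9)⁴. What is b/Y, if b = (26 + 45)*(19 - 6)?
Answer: 923/6561 ≈ 0.14068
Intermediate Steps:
b = 923 (b = 71*13 = 923)
Y = 6561
b/Y = 923/6561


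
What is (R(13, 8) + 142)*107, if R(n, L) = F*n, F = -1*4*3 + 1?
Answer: -107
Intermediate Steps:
F = -11 (F = -4*3 + 1 = -12 + 1 = -11)
R(n, L) = -11*n
(R(13, 8) + 142)*107 = (-11*13 + 142)*107 = (-143 + 142)*107 = -1*107 = -107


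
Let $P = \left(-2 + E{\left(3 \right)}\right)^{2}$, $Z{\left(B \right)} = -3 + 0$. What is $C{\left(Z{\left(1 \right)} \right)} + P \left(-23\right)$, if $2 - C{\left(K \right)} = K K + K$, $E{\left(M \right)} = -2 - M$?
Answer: $-1131$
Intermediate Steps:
$Z{\left(B \right)} = -3$
$P = 49$ ($P = \left(-2 - 5\right)^{2} = \left(-7\right)^{2} = 49$)
$C{\left(K \right)} = 2 - K - K^{2}$ ($C{\left(K \right)} = 2 - \left(K K + K\right) = 2 - \left(K^{2} + K\right) = 2 - \left(K + K^{2}\right) = 2 - K - K^{2}$)
$C{\left(Z{\left(1 \right)} \right)} + P \left(-23\right) = \left(2 - -3 - \left(-3\right)^{2}\right) + 49 \left(-23\right) = \left(2 + 3 - 9\right) - 1127 = -4 - 1127 = -1131$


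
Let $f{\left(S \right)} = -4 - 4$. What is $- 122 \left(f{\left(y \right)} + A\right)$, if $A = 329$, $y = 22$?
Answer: $-39162$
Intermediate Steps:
$f{\left(S \right)} = -8$ ($f{\left(S \right)} = -4 - 4 = -8$)
$- 122 \left(f{\left(y \right)} + A\right) = - 122 \left(-8 + 329\right) = \left(-122\right) 321 = -39162$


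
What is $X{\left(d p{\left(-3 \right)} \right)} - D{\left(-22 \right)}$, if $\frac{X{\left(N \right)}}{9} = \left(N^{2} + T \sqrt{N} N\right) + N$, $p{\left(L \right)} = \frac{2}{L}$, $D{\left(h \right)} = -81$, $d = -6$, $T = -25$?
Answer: $-1539$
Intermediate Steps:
$X{\left(N \right)} = - 225 N^{\frac{3}{2}} + 9 N + 9 N^{2}$ ($X{\left(N \right)} = 9 \left(\left(N^{2} + - 25 \sqrt{N} N\right) + N\right) = 9 \left(\left(N^{2} - 25 N^{\frac{3}{2}}\right) + N\right) = 9 \left(N + N^{2} - 25 N^{\frac{3}{2}}\right) = - 225 N^{\frac{3}{2}} + 9 N + 9 N^{2}$)
$X{\left(d p{\left(-3 \right)} \right)} - D{\left(-22 \right)} = \left(- 225 \left(- 6 \frac{2}{-3}\right)^{\frac{3}{2}} + 9 \left(- 6 \frac{2}{-3}\right) + 9 \left(- 6 \frac{2}{-3}\right)^{2}\right) - -81 = \left(- 225 \left(- 6 \cdot 2 \left(- \frac{1}{3}\right)\right)^{\frac{3}{2}} + 9 \left(- 6 \cdot 2 \left(- \frac{1}{3}\right)\right) + 9 \left(- 6 \cdot 2 \left(- \frac{1}{3}\right)\right)^{2}\right) + 81 = \left(- 225 \left(\left(-6\right) \left(- \frac{2}{3}\right)\right)^{\frac{3}{2}} + 9 \left(\left(-6\right) \left(- \frac{2}{3}\right)\right) + 9 \left(\left(-6\right) \left(- \frac{2}{3}\right)\right)^{2}\right) + 81 = \left(- 225 \cdot 4^{\frac{3}{2}} + 9 \cdot 4 + 9 \cdot 4^{2}\right) + 81 = \left(\left(-225\right) 8 + 36 + 9 \cdot 16\right) + 81 = \left(-1800 + 36 + 144\right) + 81 = -1620 + 81 = -1539$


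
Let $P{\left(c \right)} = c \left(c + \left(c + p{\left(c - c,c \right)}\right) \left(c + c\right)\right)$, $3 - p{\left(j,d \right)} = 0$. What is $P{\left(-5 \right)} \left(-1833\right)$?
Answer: $137475$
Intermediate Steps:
$p{\left(j,d \right)} = 3$ ($p{\left(j,d \right)} = 3 - 0 = 3 + 0 = 3$)
$P{\left(c \right)} = c \left(c + 2 c \left(3 + c\right)\right)$ ($P{\left(c \right)} = c \left(c + \left(c + 3\right) \left(c + c\right)\right) = c \left(c + \left(3 + c\right) 2 c\right) = c \left(c + 2 c \left(3 + c\right)\right)$)
$P{\left(-5 \right)} \left(-1833\right) = \left(-5\right)^{2} \left(7 + 2 \left(-5\right)\right) \left(-1833\right) = 25 \left(7 - 10\right) \left(-1833\right) = 25 \left(-3\right) \left(-1833\right) = \left(-75\right) \left(-1833\right) = 137475$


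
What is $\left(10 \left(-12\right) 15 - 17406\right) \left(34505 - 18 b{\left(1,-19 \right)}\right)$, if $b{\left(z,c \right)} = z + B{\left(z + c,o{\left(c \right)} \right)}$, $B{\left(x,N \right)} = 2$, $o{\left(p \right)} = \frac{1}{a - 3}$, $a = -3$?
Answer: $-661665906$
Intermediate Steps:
$o{\left(p \right)} = - \frac{1}{6}$ ($o{\left(p \right)} = \frac{1}{-3 - 3} = \frac{1}{-6} = - \frac{1}{6}$)
$b{\left(z,c \right)} = 2 + z$ ($b{\left(z,c \right)} = z + 2 = 2 + z$)
$\left(10 \left(-12\right) 15 - 17406\right) \left(34505 - 18 b{\left(1,-19 \right)}\right) = \left(10 \left(-12\right) 15 - 17406\right) \left(34505 - 18 \left(2 + 1\right)\right) = \left(\left(-120\right) 15 - 17406\right) \left(34505 - 54\right) = \left(-1800 - 17406\right) \left(34505 - 54\right) = \left(-19206\right) 34451 = -661665906$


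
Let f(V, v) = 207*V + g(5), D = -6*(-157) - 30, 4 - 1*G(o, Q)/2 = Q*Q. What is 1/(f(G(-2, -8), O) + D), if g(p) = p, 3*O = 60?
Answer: -1/23923 ≈ -4.1801e-5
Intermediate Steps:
G(o, Q) = 8 - 2*Q² (G(o, Q) = 8 - 2*Q*Q = 8 - 2*Q²)
O = 20 (O = (⅓)*60 = 20)
D = 912 (D = 942 - 30 = 912)
f(V, v) = 5 + 207*V (f(V, v) = 207*V + 5 = 5 + 207*V)
1/(f(G(-2, -8), O) + D) = 1/((5 + 207*(8 - 2*(-8)²)) + 912) = 1/((5 + 207*(8 - 2*64)) + 912) = 1/((5 + 207*(8 - 128)) + 912) = 1/((5 + 207*(-120)) + 912) = 1/((5 - 24840) + 912) = 1/(-24835 + 912) = 1/(-23923) = -1/23923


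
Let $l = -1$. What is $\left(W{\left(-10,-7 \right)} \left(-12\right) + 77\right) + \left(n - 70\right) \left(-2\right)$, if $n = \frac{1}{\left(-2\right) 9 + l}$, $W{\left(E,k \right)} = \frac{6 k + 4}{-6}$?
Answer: $\frac{2681}{19} \approx 141.11$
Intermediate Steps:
$W{\left(E,k \right)} = - \frac{2}{3} - k$ ($W{\left(E,k \right)} = \left(4 + 6 k\right) \left(- \frac{1}{6}\right) = - \frac{2}{3} - k$)
$n = - \frac{1}{19}$ ($n = \frac{1}{\left(-2\right) 9 - 1} = \frac{1}{-18 - 1} = \frac{1}{-19} = - \frac{1}{19} \approx -0.052632$)
$\left(W{\left(-10,-7 \right)} \left(-12\right) + 77\right) + \left(n - 70\right) \left(-2\right) = \left(\left(- \frac{2}{3} - -7\right) \left(-12\right) + 77\right) + \left(- \frac{1}{19} - 70\right) \left(-2\right) = \left(\left(- \frac{2}{3} + 7\right) \left(-12\right) + 77\right) - - \frac{2662}{19} = \left(\frac{19}{3} \left(-12\right) + 77\right) + \frac{2662}{19} = \left(-76 + 77\right) + \frac{2662}{19} = 1 + \frac{2662}{19} = \frac{2681}{19}$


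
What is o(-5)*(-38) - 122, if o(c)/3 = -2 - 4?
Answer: 562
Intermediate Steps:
o(c) = -18 (o(c) = 3*(-2 - 4) = 3*(-6) = -18)
o(-5)*(-38) - 122 = -18*(-38) - 122 = 684 - 122 = 562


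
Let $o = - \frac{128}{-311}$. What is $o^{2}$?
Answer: $\frac{16384}{96721} \approx 0.16939$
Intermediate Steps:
$o = \frac{128}{311}$ ($o = \left(-128\right) \left(- \frac{1}{311}\right) = \frac{128}{311} \approx 0.41158$)
$o^{2} = \left(\frac{128}{311}\right)^{2} = \frac{16384}{96721}$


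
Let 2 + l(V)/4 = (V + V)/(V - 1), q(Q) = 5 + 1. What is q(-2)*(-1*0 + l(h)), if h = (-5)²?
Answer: 2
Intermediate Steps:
q(Q) = 6
h = 25
l(V) = -8 + 8*V/(-1 + V) (l(V) = -8 + 4*((V + V)/(V - 1)) = -8 + 4*((2*V)/(-1 + V)) = -8 + 4*(2*V/(-1 + V)) = -8 + 8*V/(-1 + V))
q(-2)*(-1*0 + l(h)) = 6*(-1*0 + 8/(-1 + 25)) = 6*(0 + 8/24) = 6*(0 + 8*(1/24)) = 6*(0 + ⅓) = 6*(⅓) = 2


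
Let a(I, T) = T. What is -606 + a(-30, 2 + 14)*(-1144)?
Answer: -18910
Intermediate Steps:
-606 + a(-30, 2 + 14)*(-1144) = -606 + (2 + 14)*(-1144) = -606 + 16*(-1144) = -606 - 18304 = -18910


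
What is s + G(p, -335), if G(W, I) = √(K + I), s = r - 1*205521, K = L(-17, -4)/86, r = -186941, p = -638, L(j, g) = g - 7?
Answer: -392462 + I*√2478606/86 ≈ -3.9246e+5 + 18.306*I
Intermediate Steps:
L(j, g) = -7 + g
K = -11/86 (K = (-7 - 4)/86 = -11*1/86 = -11/86 ≈ -0.12791)
s = -392462 (s = -186941 - 1*205521 = -186941 - 205521 = -392462)
G(W, I) = √(-11/86 + I)
s + G(p, -335) = -392462 + √(-946 + 7396*(-335))/86 = -392462 + √(-946 - 2477660)/86 = -392462 + √(-2478606)/86 = -392462 + (I*√2478606)/86 = -392462 + I*√2478606/86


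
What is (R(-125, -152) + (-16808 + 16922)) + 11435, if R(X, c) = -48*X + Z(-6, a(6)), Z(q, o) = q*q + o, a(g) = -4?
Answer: 17581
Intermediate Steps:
Z(q, o) = o + q² (Z(q, o) = q² + o = o + q²)
R(X, c) = 32 - 48*X (R(X, c) = -48*X + (-4 + (-6)²) = -48*X + (-4 + 36) = -48*X + 32 = 32 - 48*X)
(R(-125, -152) + (-16808 + 16922)) + 11435 = ((32 - 48*(-125)) + (-16808 + 16922)) + 11435 = ((32 + 6000) + 114) + 11435 = (6032 + 114) + 11435 = 6146 + 11435 = 17581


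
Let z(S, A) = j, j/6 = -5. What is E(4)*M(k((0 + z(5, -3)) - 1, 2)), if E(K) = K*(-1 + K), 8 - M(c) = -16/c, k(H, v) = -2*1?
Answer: 0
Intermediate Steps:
j = -30 (j = 6*(-5) = -30)
z(S, A) = -30
k(H, v) = -2
M(c) = 8 + 16/c (M(c) = 8 - (-16)/c = 8 + 16/c)
E(4)*M(k((0 + z(5, -3)) - 1, 2)) = (4*(-1 + 4))*(8 + 16/(-2)) = (4*3)*(8 + 16*(-1/2)) = 12*(8 - 8) = 12*0 = 0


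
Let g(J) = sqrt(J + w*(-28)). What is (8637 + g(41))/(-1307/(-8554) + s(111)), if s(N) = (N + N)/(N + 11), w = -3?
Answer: 4506734778/1029221 + 2608970*sqrt(5)/1029221 ≈ 4384.5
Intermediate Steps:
s(N) = 2*N/(11 + N) (s(N) = (2*N)/(11 + N) = 2*N/(11 + N))
g(J) = sqrt(84 + J) (g(J) = sqrt(J - 3*(-28)) = sqrt(J + 84) = sqrt(84 + J))
(8637 + g(41))/(-1307/(-8554) + s(111)) = (8637 + sqrt(84 + 41))/(-1307/(-8554) + 2*111/(11 + 111)) = (8637 + sqrt(125))/(-1307*(-1/8554) + 2*111/122) = (8637 + 5*sqrt(5))/(1307/8554 + 2*111*(1/122)) = (8637 + 5*sqrt(5))/(1307/8554 + 111/61) = (8637 + 5*sqrt(5))/(1029221/521794) = (8637 + 5*sqrt(5))*(521794/1029221) = 4506734778/1029221 + 2608970*sqrt(5)/1029221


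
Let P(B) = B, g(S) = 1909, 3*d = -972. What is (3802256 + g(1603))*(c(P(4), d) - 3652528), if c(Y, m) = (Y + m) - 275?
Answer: -13897082657295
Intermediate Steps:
d = -324 (d = (1/3)*(-972) = -324)
c(Y, m) = -275 + Y + m
(3802256 + g(1603))*(c(P(4), d) - 3652528) = (3802256 + 1909)*((-275 + 4 - 324) - 3652528) = 3804165*(-595 - 3652528) = 3804165*(-3653123) = -13897082657295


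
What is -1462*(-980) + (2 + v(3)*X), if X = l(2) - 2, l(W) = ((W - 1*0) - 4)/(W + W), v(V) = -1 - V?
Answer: 1432772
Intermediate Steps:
l(W) = (-4 + W)/(2*W) (l(W) = ((W + 0) - 4)/((2*W)) = (W - 4)*(1/(2*W)) = (-4 + W)*(1/(2*W)) = (-4 + W)/(2*W))
X = -5/2 (X = (1/2)*(-4 + 2)/2 - 2 = (1/2)*(1/2)*(-2) - 2 = -1/2 - 2 = -5/2 ≈ -2.5000)
-1462*(-980) + (2 + v(3)*X) = -1462*(-980) + (2 + (-1 - 1*3)*(-5/2)) = 1432760 + (2 + (-1 - 3)*(-5/2)) = 1432760 + (2 - 4*(-5/2)) = 1432760 + (2 + 10) = 1432760 + 12 = 1432772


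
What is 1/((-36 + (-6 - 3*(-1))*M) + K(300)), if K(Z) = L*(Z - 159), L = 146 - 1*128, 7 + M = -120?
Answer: 1/2883 ≈ 0.00034686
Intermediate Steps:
M = -127 (M = -7 - 120 = -127)
L = 18 (L = 146 - 128 = 18)
K(Z) = -2862 + 18*Z (K(Z) = 18*(Z - 159) = 18*(-159 + Z) = -2862 + 18*Z)
1/((-36 + (-6 - 3*(-1))*M) + K(300)) = 1/((-36 + (-6 - 3*(-1))*(-127)) + (-2862 + 18*300)) = 1/((-36 + (-6 + 3)*(-127)) + (-2862 + 5400)) = 1/((-36 - 3*(-127)) + 2538) = 1/((-36 + 381) + 2538) = 1/(345 + 2538) = 1/2883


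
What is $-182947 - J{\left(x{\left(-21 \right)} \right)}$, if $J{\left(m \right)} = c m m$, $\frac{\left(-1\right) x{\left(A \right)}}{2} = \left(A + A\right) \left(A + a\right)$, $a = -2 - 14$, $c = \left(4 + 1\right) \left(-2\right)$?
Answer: $96413693$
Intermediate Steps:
$c = -10$ ($c = 5 \left(-2\right) = -10$)
$a = -16$ ($a = -2 - 14 = -16$)
$x{\left(A \right)} = - 4 A \left(-16 + A\right)$ ($x{\left(A \right)} = - 2 \left(A + A\right) \left(A - 16\right) = - 2 \cdot 2 A \left(-16 + A\right) = - 4 A \left(-16 + A\right)$)
$J{\left(m \right)} = - 10 m^{2}$ ($J{\left(m \right)} = - 10 m m = - 10 m^{2}$)
$-182947 - J{\left(x{\left(-21 \right)} \right)} = -182947 - - 10 \left(4 \left(-21\right) \left(16 - -21\right)\right)^{2} = -182947 - - 10 \left(4 \left(-21\right) \left(16 + 21\right)\right)^{2} = -182947 - - 10 \left(4 \left(-21\right) 37\right)^{2} = -182947 - - 10 \left(-3108\right)^{2} = -182947 - \left(-10\right) 9659664 = -182947 - -96596640 = -182947 + 96596640 = 96413693$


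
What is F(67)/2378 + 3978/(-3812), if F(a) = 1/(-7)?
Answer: -8277700/7931819 ≈ -1.0436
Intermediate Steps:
F(a) = -⅐
F(67)/2378 + 3978/(-3812) = -⅐/2378 + 3978/(-3812) = -⅐*1/2378 + 3978*(-1/3812) = -1/16646 - 1989/1906 = -8277700/7931819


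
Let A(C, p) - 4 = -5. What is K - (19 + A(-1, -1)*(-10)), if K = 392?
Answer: 363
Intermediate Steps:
A(C, p) = -1 (A(C, p) = 4 - 5 = -1)
K - (19 + A(-1, -1)*(-10)) = 392 - (19 - 1*(-10)) = 392 - (19 + 10) = 392 - 1*29 = 392 - 29 = 363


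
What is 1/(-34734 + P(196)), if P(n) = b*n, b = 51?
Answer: -1/24738 ≈ -4.0424e-5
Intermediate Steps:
P(n) = 51*n
1/(-34734 + P(196)) = 1/(-34734 + 51*196) = 1/(-34734 + 9996) = 1/(-24738) = -1/24738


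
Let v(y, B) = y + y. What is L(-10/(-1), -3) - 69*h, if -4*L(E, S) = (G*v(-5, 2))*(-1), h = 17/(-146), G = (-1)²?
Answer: 404/73 ≈ 5.5342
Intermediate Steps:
v(y, B) = 2*y
G = 1
h = -17/146 (h = 17*(-1/146) = -17/146 ≈ -0.11644)
L(E, S) = -5/2 (L(E, S) = -1*(2*(-5))*(-1)/4 = -1*(-10)*(-1)/4 = -(-5)*(-1)/2 = -¼*10 = -5/2)
L(-10/(-1), -3) - 69*h = -5/2 - 69*(-17/146) = -5/2 + 1173/146 = 404/73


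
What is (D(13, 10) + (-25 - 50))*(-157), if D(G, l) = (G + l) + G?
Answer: 6123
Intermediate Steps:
D(G, l) = l + 2*G
(D(13, 10) + (-25 - 50))*(-157) = ((10 + 2*13) + (-25 - 50))*(-157) = ((10 + 26) - 75)*(-157) = (36 - 75)*(-157) = -39*(-157) = 6123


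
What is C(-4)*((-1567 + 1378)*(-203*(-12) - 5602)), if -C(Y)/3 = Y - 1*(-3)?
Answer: 1795122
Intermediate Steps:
C(Y) = -9 - 3*Y (C(Y) = -3*(Y - 1*(-3)) = -3*(Y + 3) = -3*(3 + Y) = -9 - 3*Y)
C(-4)*((-1567 + 1378)*(-203*(-12) - 5602)) = (-9 - 3*(-4))*((-1567 + 1378)*(-203*(-12) - 5602)) = (-9 + 12)*(-189*(2436 - 5602)) = 3*(-189*(-3166)) = 3*598374 = 1795122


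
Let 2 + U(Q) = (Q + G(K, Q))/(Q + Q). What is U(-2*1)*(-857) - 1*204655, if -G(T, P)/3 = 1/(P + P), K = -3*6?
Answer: -3251341/16 ≈ -2.0321e+5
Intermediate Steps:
K = -18
G(T, P) = -3/(2*P) (G(T, P) = -3/(P + P) = -3*1/(2*P) = -3/(2*P))
U(Q) = -2 + (Q - 3/(2*Q))/(2*Q) (U(Q) = -2 + (Q - 3/(2*Q))/(Q + Q) = -2 + (Q - 3/(2*Q))/((2*Q)) = -2 + (Q - 3/(2*Q))*(1/(2*Q)) = -2 + (Q - 3/(2*Q))/(2*Q))
U(-2*1)*(-857) - 1*204655 = (-3/2 - 3/(4*(-2*1)**2))*(-857) - 1*204655 = (-3/2 - 3/4/(-2)**2)*(-857) - 204655 = (-3/2 - 3/4*1/4)*(-857) - 204655 = (-3/2 - 3/16)*(-857) - 204655 = -27/16*(-857) - 204655 = 23139/16 - 204655 = -3251341/16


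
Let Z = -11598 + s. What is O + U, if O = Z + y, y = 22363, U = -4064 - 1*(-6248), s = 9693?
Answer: 22642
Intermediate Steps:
Z = -1905 (Z = -11598 + 9693 = -1905)
U = 2184 (U = -4064 + 6248 = 2184)
O = 20458 (O = -1905 + 22363 = 20458)
O + U = 20458 + 2184 = 22642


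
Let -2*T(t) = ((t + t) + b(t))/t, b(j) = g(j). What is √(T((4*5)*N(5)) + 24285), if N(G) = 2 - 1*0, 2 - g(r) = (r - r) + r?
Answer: 3*√1079310/20 ≈ 155.83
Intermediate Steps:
g(r) = 2 - r (g(r) = 2 - ((r - r) + r) = 2 - (0 + r) = 2 - r)
N(G) = 2 (N(G) = 2 + 0 = 2)
b(j) = 2 - j
T(t) = -(2 + t)/(2*t) (T(t) = -((t + t) + (2 - t))/(2*t) = -(2*t + (2 - t))/(2*t) = -(2 + t)/(2*t))
√(T((4*5)*N(5)) + 24285) = √((-2 - 4*5*2)/(2*(((4*5)*2))) + 24285) = √((-2 - 20*2)/(2*((20*2))) + 24285) = √((½)*(-2 - 1*40)/40 + 24285) = √((½)*(1/40)*(-2 - 40) + 24285) = √((½)*(1/40)*(-42) + 24285) = √(-21/40 + 24285) = √(971379/40) = 3*√1079310/20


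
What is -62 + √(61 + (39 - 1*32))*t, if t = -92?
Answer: -62 - 184*√17 ≈ -820.65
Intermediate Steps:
-62 + √(61 + (39 - 1*32))*t = -62 + √(61 + (39 - 1*32))*(-92) = -62 + √(61 + (39 - 32))*(-92) = -62 + √(61 + 7)*(-92) = -62 + √68*(-92) = -62 + (2*√17)*(-92) = -62 - 184*√17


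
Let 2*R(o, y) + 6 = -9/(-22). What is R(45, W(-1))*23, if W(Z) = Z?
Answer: -2829/44 ≈ -64.295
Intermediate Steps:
R(o, y) = -123/44 (R(o, y) = -3 + (-9/(-22))/2 = -3 + (-9*(-1/22))/2 = -3 + (1/2)*(9/22) = -3 + 9/44 = -123/44)
R(45, W(-1))*23 = -123/44*23 = -2829/44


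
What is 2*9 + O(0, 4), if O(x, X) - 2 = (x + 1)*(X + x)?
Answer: 24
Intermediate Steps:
O(x, X) = 2 + (1 + x)*(X + x) (O(x, X) = 2 + (x + 1)*(X + x) = 2 + (1 + x)*(X + x))
2*9 + O(0, 4) = 2*9 + (2 + 4 + 0 + 0² + 4*0) = 18 + (2 + 4 + 0 + 0 + 0) = 18 + 6 = 24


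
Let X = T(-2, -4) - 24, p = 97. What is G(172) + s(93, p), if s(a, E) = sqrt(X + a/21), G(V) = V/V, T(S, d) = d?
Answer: 1 + I*sqrt(1155)/7 ≈ 1.0 + 4.855*I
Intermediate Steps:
G(V) = 1
X = -28 (X = -4 - 24 = -28)
s(a, E) = sqrt(-28 + a/21)
G(172) + s(93, p) = 1 + sqrt(-12348 + 21*93)/21 = 1 + sqrt(-12348 + 1953)/21 = 1 + sqrt(-10395)/21 = 1 + (3*I*sqrt(1155))/21 = 1 + I*sqrt(1155)/7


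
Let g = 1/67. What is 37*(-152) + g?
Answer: -376807/67 ≈ -5624.0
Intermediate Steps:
g = 1/67 ≈ 0.014925
37*(-152) + g = 37*(-152) + 1/67 = -5624 + 1/67 = -376807/67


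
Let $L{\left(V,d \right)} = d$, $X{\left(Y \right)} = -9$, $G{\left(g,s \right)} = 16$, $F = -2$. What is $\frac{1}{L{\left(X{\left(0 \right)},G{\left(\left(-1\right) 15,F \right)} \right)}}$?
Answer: $\frac{1}{16} \approx 0.0625$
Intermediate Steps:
$\frac{1}{L{\left(X{\left(0 \right)},G{\left(\left(-1\right) 15,F \right)} \right)}} = \frac{1}{16}$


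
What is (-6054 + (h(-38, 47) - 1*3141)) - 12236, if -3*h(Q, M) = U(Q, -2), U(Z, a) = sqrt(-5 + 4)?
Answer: -21431 - I/3 ≈ -21431.0 - 0.33333*I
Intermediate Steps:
U(Z, a) = I (U(Z, a) = sqrt(-1) = I)
h(Q, M) = -I/3
(-6054 + (h(-38, 47) - 1*3141)) - 12236 = (-6054 + (-I/3 - 1*3141)) - 12236 = (-6054 + (-I/3 - 3141)) - 12236 = (-6054 + (-3141 - I/3)) - 12236 = (-9195 - I/3) - 12236 = -21431 - I/3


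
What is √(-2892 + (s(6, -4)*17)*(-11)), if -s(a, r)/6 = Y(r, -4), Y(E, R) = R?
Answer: 6*I*√205 ≈ 85.907*I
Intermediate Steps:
s(a, r) = 24 (s(a, r) = -6*(-4) = 24)
√(-2892 + (s(6, -4)*17)*(-11)) = √(-2892 + (24*17)*(-11)) = √(-2892 + 408*(-11)) = √(-2892 - 4488) = √(-7380) = 6*I*√205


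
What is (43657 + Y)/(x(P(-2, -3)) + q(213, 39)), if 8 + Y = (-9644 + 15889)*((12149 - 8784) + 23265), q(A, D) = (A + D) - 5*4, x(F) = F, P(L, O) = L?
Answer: 166347999/230 ≈ 7.2325e+5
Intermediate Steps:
q(A, D) = -20 + A + D (q(A, D) = (A + D) - 20 = -20 + A + D)
Y = 166304342 (Y = -8 + (-9644 + 15889)*((12149 - 8784) + 23265) = -8 + 6245*(3365 + 23265) = -8 + 6245*26630 = -8 + 166304350 = 166304342)
(43657 + Y)/(x(P(-2, -3)) + q(213, 39)) = (43657 + 166304342)/(-2 + (-20 + 213 + 39)) = 166347999/(-2 + 232) = 166347999/230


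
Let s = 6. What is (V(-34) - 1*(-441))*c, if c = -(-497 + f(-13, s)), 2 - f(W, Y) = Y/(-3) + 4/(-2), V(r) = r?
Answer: 199837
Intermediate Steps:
f(W, Y) = 4 + Y/3 (f(W, Y) = 2 - (Y/(-3) + 4/(-2)) = 2 - (Y*(-1/3) + 4*(-1/2)) = 2 - (-Y/3 - 2) = 2 - (-2 - Y/3) = 2 + (2 + Y/3) = 4 + Y/3)
c = 491 (c = -(-497 + (4 + (1/3)*6)) = -(-497 + (4 + 2)) = -(-497 + 6) = -1*(-491) = 491)
(V(-34) - 1*(-441))*c = (-34 - 1*(-441))*491 = (-34 + 441)*491 = 407*491 = 199837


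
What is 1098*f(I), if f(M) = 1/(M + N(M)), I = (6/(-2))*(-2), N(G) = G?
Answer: 183/2 ≈ 91.500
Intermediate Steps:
I = 6 (I = (6*(-½))*(-2) = -3*(-2) = 6)
f(M) = 1/(2*M) (f(M) = 1/(M + M) = 1/(2*M))
1098*f(I) = 1098*((½)/6) = 1098*((½)*(⅙)) = 1098*(1/12) = 183/2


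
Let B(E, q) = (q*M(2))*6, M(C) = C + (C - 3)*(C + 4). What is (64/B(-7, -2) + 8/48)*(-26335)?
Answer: -79005/2 ≈ -39503.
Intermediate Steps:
M(C) = C + (-3 + C)*(4 + C)
B(E, q) = -24*q (B(E, q) = (q*(-12 + 2**2 + 2*2))*6 = (q*(-12 + 4 + 4))*6 = (q*(-4))*6 = -4*q*6 = -24*q)
(64/B(-7, -2) + 8/48)*(-26335) = (64/((-24*(-2))) + 8/48)*(-26335) = (64/48 + 8*(1/48))*(-26335) = (64*(1/48) + 1/6)*(-26335) = (4/3 + 1/6)*(-26335) = (3/2)*(-26335) = -79005/2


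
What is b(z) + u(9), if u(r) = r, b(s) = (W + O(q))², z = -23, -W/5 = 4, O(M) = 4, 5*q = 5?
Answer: 265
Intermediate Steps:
q = 1 (q = (⅕)*5 = 1)
W = -20 (W = -5*4 = -20)
b(s) = 256 (b(s) = (-20 + 4)² = (-16)² = 256)
b(z) + u(9) = 256 + 9 = 265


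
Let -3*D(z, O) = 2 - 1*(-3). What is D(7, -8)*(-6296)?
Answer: 31480/3 ≈ 10493.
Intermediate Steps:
D(z, O) = -5/3 (D(z, O) = -(2 - 1*(-3))/3 = -(2 + 3)/3 = -⅓*5 = -5/3)
D(7, -8)*(-6296) = -5/3*(-6296) = 31480/3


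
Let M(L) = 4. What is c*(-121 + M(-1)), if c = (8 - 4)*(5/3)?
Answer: -780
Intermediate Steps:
c = 20/3 (c = 4*(5*(⅓)) = 4*(5/3) = 20/3 ≈ 6.6667)
c*(-121 + M(-1)) = 20*(-121 + 4)/3 = (20/3)*(-117) = -780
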